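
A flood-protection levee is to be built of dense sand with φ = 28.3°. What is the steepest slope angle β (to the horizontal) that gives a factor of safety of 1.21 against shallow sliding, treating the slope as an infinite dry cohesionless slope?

For an infinite dry cohesionless slope FS = tanφ/tanβ, so tanβ = tanφ / FS.
tanβ = tan28.3° / 1.21 = 0.5384 / 1.21 = 0.4450
β = arctan(0.4450) = 23.99°

β = 24.0°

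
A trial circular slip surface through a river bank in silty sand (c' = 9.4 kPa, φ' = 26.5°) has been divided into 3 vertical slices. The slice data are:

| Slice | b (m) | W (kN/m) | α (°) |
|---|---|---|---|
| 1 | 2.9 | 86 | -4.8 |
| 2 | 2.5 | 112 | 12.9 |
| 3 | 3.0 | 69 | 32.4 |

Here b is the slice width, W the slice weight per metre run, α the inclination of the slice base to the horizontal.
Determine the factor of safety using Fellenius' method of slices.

Ordinary method of slices: FS = Σ[c'·Δl_i + (W_i cosα_i)·tanφ'] / Σ W_i sinα_i, with Δl_i = b_i / cosα_i.
Slice 1: Δl = 2.9/cos(-4.8°) = 2.910 m; N'_1 = 86·cos(-4.8°) = 85.7; c'Δl = 27.36; W sinα = -7.2
Slice 2: Δl = 2.5/cos12.9° = 2.565 m; N'_2 = 112·cos12.9° = 109.2; c'Δl = 24.11; W sinα = 25.0
Slice 3: Δl = 3.0/cos32.4° = 3.553 m; N'_3 = 69·cos32.4° = 58.3; c'Δl = 33.40; W sinα = 37.0
Σc'Δl = 84.9 kN/m; ΣN' = 253.1 kN/m; ΣW sinα = 54.8 kN/m
Resisting = 84.9 + 253.1·tan26.5° = 84.9 + 126.2 = 211.1 kN/m
FS = 211.1 / 54.8 = 3.853

FS = 3.85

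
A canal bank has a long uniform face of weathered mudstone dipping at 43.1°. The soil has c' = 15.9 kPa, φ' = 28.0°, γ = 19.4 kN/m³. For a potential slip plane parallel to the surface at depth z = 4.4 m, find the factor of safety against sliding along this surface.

FS = 0.94

For an infinite slope with a slip plane parallel to the surface (no pore pressure): FS = [c' + γz cos²β tanφ'] / [γz sinβ cosβ].
γz = 19.4·4.4 = 85.36 kN/m²
Numerator = 15.9 + 85.36·cos²43.1°·tan28.0° = 15.9 + 85.36·0.5331·0.5317 = 40.097 kPa
Denominator = 85.36·sin43.1°·cos43.1° = 85.36·0.6833·0.7302 = 42.586 kPa
FS = 40.097 / 42.586 = 0.942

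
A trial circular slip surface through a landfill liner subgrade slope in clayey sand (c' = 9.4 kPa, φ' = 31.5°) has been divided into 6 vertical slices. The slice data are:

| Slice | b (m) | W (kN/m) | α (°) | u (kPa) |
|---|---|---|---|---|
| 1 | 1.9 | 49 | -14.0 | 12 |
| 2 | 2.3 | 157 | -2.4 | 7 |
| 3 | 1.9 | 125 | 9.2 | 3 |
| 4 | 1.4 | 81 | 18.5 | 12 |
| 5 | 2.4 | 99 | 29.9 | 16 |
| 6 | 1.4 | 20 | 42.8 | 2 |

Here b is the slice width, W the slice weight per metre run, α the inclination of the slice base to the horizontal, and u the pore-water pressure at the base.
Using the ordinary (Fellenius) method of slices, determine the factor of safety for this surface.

Ordinary method of slices: FS = Σ[c'·Δl_i + (W_i cosα_i − u_i·Δl_i)·tanφ'] / Σ W_i sinα_i, with Δl_i = b_i / cosα_i.
Slice 1: Δl = 1.9/cos(-14.0°) = 1.958 m; N'_1 = 49·cos(-14.0°) − 12·1.958 = 24.0; c'Δl = 18.41; W sinα = -11.9
Slice 2: Δl = 2.3/cos(-2.4°) = 2.302 m; N'_2 = 157·cos(-2.4°) − 7·2.302 = 140.7; c'Δl = 21.64; W sinα = -6.6
Slice 3: Δl = 1.9/cos9.2° = 1.925 m; N'_3 = 125·cos9.2° − 3·1.925 = 117.6; c'Δl = 18.09; W sinα = 20.0
Slice 4: Δl = 1.4/cos18.5° = 1.476 m; N'_4 = 81·cos18.5° − 12·1.476 = 59.1; c'Δl = 13.88; W sinα = 25.7
Slice 5: Δl = 2.4/cos29.9° = 2.768 m; N'_5 = 99·cos29.9° − 16·2.768 = 41.5; c'Δl = 26.02; W sinα = 49.4
Slice 6: Δl = 1.4/cos42.8° = 1.908 m; N'_6 = 20·cos42.8° − 2·1.908 = 10.9; c'Δl = 17.94; W sinα = 13.6
Σc'Δl = 116.0 kN/m; ΣN' = 393.9 kN/m; ΣW sinα = 90.2 kN/m
Resisting = 116.0 + 393.9·tan31.5° = 116.0 + 241.4 = 357.4 kN/m
FS = 357.4 / 90.2 = 3.962

FS = 3.96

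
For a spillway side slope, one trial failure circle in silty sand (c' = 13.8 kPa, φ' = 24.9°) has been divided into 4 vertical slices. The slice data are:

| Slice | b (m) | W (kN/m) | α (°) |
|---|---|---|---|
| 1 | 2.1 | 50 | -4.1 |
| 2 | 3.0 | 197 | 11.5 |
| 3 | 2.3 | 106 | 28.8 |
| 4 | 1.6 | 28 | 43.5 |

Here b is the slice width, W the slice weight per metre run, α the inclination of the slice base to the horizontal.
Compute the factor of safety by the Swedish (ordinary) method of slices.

Ordinary method of slices: FS = Σ[c'·Δl_i + (W_i cosα_i)·tanφ'] / Σ W_i sinα_i, with Δl_i = b_i / cosα_i.
Slice 1: Δl = 2.1/cos(-4.1°) = 2.105 m; N'_1 = 50·cos(-4.1°) = 49.9; c'Δl = 29.05; W sinα = -3.6
Slice 2: Δl = 3.0/cos11.5° = 3.061 m; N'_2 = 197·cos11.5° = 193.0; c'Δl = 42.25; W sinα = 39.3
Slice 3: Δl = 2.3/cos28.8° = 2.625 m; N'_3 = 106·cos28.8° = 92.9; c'Δl = 36.22; W sinα = 51.1
Slice 4: Δl = 1.6/cos43.5° = 2.206 m; N'_4 = 28·cos43.5° = 20.3; c'Δl = 30.44; W sinα = 19.3
Σc'Δl = 138.0 kN/m; ΣN' = 356.1 kN/m; ΣW sinα = 106.0 kN/m
Resisting = 138.0 + 356.1·tan24.9° = 138.0 + 165.3 = 303.3 kN/m
FS = 303.3 / 106.0 = 2.860

FS = 2.86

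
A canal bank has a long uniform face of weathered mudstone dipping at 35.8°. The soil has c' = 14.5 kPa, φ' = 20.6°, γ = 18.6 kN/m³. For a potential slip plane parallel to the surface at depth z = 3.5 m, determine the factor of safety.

FS = 0.99

For an infinite slope with a slip plane parallel to the surface (no pore pressure): FS = [c' + γz cos²β tanφ'] / [γz sinβ cosβ].
γz = 18.6·3.5 = 65.10 kN/m²
Numerator = 14.5 + 65.10·cos²35.8°·tan20.6° = 14.5 + 65.10·0.6578·0.3759 = 30.597 kPa
Denominator = 65.10·sin35.8°·cos35.8° = 65.10·0.5850·0.8111 = 30.886 kPa
FS = 30.597 / 30.886 = 0.991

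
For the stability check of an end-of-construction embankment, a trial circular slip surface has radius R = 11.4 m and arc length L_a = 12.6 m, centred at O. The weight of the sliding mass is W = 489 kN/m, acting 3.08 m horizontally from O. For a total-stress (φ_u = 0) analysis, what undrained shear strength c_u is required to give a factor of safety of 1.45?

FS = c_u·L_a·R / (W·d), so c_u = FS·W·d / (L_a·R).
c_u = 1.45·489·3.08 / (12.60·11.4) = 2183.9 / 143.64 = 15.20 kPa

c_u = 15.2 kPa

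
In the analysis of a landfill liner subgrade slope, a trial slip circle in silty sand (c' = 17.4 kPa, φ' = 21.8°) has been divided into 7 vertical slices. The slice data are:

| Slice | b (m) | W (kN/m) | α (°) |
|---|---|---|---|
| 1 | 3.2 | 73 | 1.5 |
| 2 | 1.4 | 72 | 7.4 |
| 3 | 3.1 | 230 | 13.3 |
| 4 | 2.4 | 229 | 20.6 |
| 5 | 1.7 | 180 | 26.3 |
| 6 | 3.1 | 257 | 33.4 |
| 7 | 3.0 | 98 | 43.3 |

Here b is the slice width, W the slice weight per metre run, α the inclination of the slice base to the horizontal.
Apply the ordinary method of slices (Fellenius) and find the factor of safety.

FS = 1.76

Ordinary method of slices: FS = Σ[c'·Δl_i + (W_i cosα_i)·tanφ'] / Σ W_i sinα_i, with Δl_i = b_i / cosα_i.
Slice 1: Δl = 3.2/cos1.5° = 3.201 m; N'_1 = 73·cos1.5° = 73.0; c'Δl = 55.70; W sinα = 1.9
Slice 2: Δl = 1.4/cos7.4° = 1.412 m; N'_2 = 72·cos7.4° = 71.4; c'Δl = 24.56; W sinα = 9.3
Slice 3: Δl = 3.1/cos13.3° = 3.185 m; N'_3 = 230·cos13.3° = 223.8; c'Δl = 55.43; W sinα = 52.9
Slice 4: Δl = 2.4/cos20.6° = 2.564 m; N'_4 = 229·cos20.6° = 214.4; c'Δl = 44.61; W sinα = 80.6
Slice 5: Δl = 1.7/cos26.3° = 1.896 m; N'_5 = 180·cos26.3° = 161.4; c'Δl = 33.00; W sinα = 79.8
Slice 6: Δl = 3.1/cos33.4° = 3.713 m; N'_6 = 257·cos33.4° = 214.6; c'Δl = 64.61; W sinα = 141.5
Slice 7: Δl = 3.0/cos43.3° = 4.122 m; N'_7 = 98·cos43.3° = 71.3; c'Δl = 71.73; W sinα = 67.2
Σc'Δl = 349.6 kN/m; ΣN' = 1029.8 kN/m; ΣW sinα = 433.1 kN/m
Resisting = 349.6 + 1029.8·tan21.8° = 349.6 + 411.9 = 761.5 kN/m
FS = 761.5 / 433.1 = 1.758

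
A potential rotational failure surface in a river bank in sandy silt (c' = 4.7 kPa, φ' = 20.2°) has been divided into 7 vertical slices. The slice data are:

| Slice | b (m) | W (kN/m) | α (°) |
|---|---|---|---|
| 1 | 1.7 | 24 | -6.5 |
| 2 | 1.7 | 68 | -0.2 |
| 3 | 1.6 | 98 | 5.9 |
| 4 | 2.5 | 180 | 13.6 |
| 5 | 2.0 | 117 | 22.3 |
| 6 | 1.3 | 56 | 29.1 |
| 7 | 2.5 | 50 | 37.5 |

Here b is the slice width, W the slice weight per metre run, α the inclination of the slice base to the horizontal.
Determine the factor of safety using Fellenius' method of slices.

FS = 1.81

Ordinary method of slices: FS = Σ[c'·Δl_i + (W_i cosα_i)·tanφ'] / Σ W_i sinα_i, with Δl_i = b_i / cosα_i.
Slice 1: Δl = 1.7/cos(-6.5°) = 1.711 m; N'_1 = 24·cos(-6.5°) = 23.8; c'Δl = 8.04; W sinα = -2.7
Slice 2: Δl = 1.7/cos(-0.2°) = 1.700 m; N'_2 = 68·cos(-0.2°) = 68.0; c'Δl = 7.99; W sinα = -0.2
Slice 3: Δl = 1.6/cos5.9° = 1.609 m; N'_3 = 98·cos5.9° = 97.5; c'Δl = 7.56; W sinα = 10.1
Slice 4: Δl = 2.5/cos13.6° = 2.572 m; N'_4 = 180·cos13.6° = 175.0; c'Δl = 12.09; W sinα = 42.3
Slice 5: Δl = 2.0/cos22.3° = 2.162 m; N'_5 = 117·cos22.3° = 108.2; c'Δl = 10.16; W sinα = 44.4
Slice 6: Δl = 1.3/cos29.1° = 1.488 m; N'_6 = 56·cos29.1° = 48.9; c'Δl = 6.99; W sinα = 27.2
Slice 7: Δl = 2.5/cos37.5° = 3.151 m; N'_7 = 50·cos37.5° = 39.7; c'Δl = 14.81; W sinα = 30.4
Σc'Δl = 67.6 kN/m; ΣN' = 561.1 kN/m; ΣW sinα = 151.5 kN/m
Resisting = 67.6 + 561.1·tan20.2° = 67.6 + 206.5 = 274.1 kN/m
FS = 274.1 / 151.5 = 1.809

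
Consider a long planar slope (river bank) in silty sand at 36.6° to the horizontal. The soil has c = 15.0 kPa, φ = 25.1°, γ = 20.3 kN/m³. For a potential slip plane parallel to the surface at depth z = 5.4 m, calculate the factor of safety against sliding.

FS = 0.92

For an infinite slope with a slip plane parallel to the surface (no pore pressure): FS = [c + γz cos²β tanφ] / [γz sinβ cosβ].
γz = 20.3·5.4 = 109.62 kN/m²
Numerator = 15.0 + 109.62·cos²36.6°·tan25.1° = 15.0 + 109.62·0.6445·0.4684 = 48.096 kPa
Denominator = 109.62·sin36.6°·cos36.6° = 109.62·0.5962·0.8028 = 52.471 kPa
FS = 48.096 / 52.471 = 0.917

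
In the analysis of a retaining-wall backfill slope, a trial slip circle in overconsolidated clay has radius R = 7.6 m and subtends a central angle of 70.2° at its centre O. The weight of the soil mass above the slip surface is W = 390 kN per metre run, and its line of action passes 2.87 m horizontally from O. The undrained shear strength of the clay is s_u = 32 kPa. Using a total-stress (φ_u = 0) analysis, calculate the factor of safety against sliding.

Taking moments about the centre O, the resisting moment is provided by the undrained shear strength acting along the arc:
Arc length L_a = R·θ = 7.6·(70.2°·π/180) = 7.6·1.2252 = 9.31 m
M_R = s_u·L_a·R = 32·9.31·7.6 = 2264.6 kN·m/m
M_D = W·d = 390·2.87 = 1119.3 kN·m/m
FS = M_R / M_D = 2264.6 / 1119.3 = 2.023

FS = 2.02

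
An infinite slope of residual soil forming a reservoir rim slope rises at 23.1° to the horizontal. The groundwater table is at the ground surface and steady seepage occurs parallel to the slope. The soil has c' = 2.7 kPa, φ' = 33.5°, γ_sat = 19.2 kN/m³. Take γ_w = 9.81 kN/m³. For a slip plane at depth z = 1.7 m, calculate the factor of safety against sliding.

FS = 0.99

With seepage parallel to the slope and the water table at the surface, the effective normal stress on the slip plane uses the buoyant unit weight γ' = γ_sat − γ_w while the driving shear stress uses γ_sat:
FS = [c' + γ' z cos²β tanφ'] / [γ_sat z sinβ cosβ]
γ' = 19.2 − 9.81 = 9.39 kN/m³
Numerator = 2.7 + 9.39·1.7·cos²23.1°·tan33.5° = 2.7 + 9.39·1.7·0.8461·0.6619 = 11.639 kPa
Denominator = 19.2·1.7·sin23.1°·cos23.1° = 19.2·1.7·0.3923·0.9198 = 11.779 kPa
FS = 11.639 / 11.779 = 0.988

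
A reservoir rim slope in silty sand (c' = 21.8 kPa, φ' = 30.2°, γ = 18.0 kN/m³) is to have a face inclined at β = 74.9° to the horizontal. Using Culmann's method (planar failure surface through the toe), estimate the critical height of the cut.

H_c = 13.98 m

Culmann's analysis gives the critical failure plane at α_cr = (β + φ')/2 = (74.9 + 30.2)/2 = 52.6°, and the critical height
H_c = (4c'/γ) · sinβ cosφ' / [1 − cos(β − φ')]
    = (4·21.8/18.0) · sin74.9°·cos30.2° / [1 − cos(44.7°)]
    = 4.844 · 0.9655·0.8643 / [1 − 0.7108]
    = 4.844 · 0.8344 / 0.2892
    = 13.98 m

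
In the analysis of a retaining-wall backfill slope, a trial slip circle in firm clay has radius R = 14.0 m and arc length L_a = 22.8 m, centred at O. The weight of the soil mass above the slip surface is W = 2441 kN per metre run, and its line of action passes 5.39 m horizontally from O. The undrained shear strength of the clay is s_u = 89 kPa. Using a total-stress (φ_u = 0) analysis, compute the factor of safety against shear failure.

Taking moments about the centre O, the resisting moment is provided by the undrained shear strength acting along the arc:
M_R = s_u·L_a·R = 89·22.80·14.0 = 28408.8 kN·m/m
M_D = W·d = 2441·5.39 = 13157.0 kN·m/m
FS = M_R / M_D = 28408.8 / 13157.0 = 2.159

FS = 2.16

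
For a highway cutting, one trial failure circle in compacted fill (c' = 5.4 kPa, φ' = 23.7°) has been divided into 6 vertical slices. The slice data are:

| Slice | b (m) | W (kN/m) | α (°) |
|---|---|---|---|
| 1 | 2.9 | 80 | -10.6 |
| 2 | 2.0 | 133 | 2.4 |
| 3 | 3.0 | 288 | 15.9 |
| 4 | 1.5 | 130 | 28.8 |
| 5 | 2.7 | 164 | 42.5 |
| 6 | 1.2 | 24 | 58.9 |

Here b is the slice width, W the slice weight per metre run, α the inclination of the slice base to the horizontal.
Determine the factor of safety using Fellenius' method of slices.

FS = 1.55

Ordinary method of slices: FS = Σ[c'·Δl_i + (W_i cosα_i)·tanφ'] / Σ W_i sinα_i, with Δl_i = b_i / cosα_i.
Slice 1: Δl = 2.9/cos(-10.6°) = 2.950 m; N'_1 = 80·cos(-10.6°) = 78.6; c'Δl = 15.93; W sinα = -14.7
Slice 2: Δl = 2.0/cos2.4° = 2.002 m; N'_2 = 133·cos2.4° = 132.9; c'Δl = 10.81; W sinα = 5.6
Slice 3: Δl = 3.0/cos15.9° = 3.119 m; N'_3 = 288·cos15.9° = 277.0; c'Δl = 16.84; W sinα = 78.9
Slice 4: Δl = 1.5/cos28.8° = 1.712 m; N'_4 = 130·cos28.8° = 113.9; c'Δl = 9.24; W sinα = 62.6
Slice 5: Δl = 2.7/cos42.5° = 3.662 m; N'_5 = 164·cos42.5° = 120.9; c'Δl = 19.78; W sinα = 110.8
Slice 6: Δl = 1.2/cos58.9° = 2.323 m; N'_6 = 24·cos58.9° = 12.4; c'Δl = 12.55; W sinα = 20.6
Σc'Δl = 85.1 kN/m; ΣN' = 735.7 kN/m; ΣW sinα = 263.7 kN/m
Resisting = 85.1 + 735.7·tan23.7° = 85.1 + 323.0 = 408.1 kN/m
FS = 408.1 / 263.7 = 1.547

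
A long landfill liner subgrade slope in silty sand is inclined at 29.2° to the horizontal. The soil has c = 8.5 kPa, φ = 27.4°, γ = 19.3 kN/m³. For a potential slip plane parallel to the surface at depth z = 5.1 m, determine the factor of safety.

FS = 1.13

For an infinite slope with a slip plane parallel to the surface (no pore pressure): FS = [c + γz cos²β tanφ] / [γz sinβ cosβ].
γz = 19.3·5.1 = 98.43 kN/m²
Numerator = 8.5 + 98.43·cos²29.2°·tan27.4° = 8.5 + 98.43·0.7620·0.5184 = 47.378 kPa
Denominator = 98.43·sin29.2°·cos29.2° = 98.43·0.4879·0.8729 = 41.918 kPa
FS = 47.378 / 41.918 = 1.130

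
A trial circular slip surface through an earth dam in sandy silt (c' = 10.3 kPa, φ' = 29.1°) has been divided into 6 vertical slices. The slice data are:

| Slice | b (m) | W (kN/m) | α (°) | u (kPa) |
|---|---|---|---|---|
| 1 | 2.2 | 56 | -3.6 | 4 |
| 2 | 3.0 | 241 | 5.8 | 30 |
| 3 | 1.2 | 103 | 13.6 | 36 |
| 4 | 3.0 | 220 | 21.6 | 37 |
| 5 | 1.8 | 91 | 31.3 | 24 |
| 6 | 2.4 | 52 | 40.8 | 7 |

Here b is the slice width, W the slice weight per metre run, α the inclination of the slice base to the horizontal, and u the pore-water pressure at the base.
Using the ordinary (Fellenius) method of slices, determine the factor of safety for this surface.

Ordinary method of slices: FS = Σ[c'·Δl_i + (W_i cosα_i − u_i·Δl_i)·tanφ'] / Σ W_i sinα_i, with Δl_i = b_i / cosα_i.
Slice 1: Δl = 2.2/cos(-3.6°) = 2.204 m; N'_1 = 56·cos(-3.6°) − 4·2.204 = 47.1; c'Δl = 22.70; W sinα = -3.5
Slice 2: Δl = 3.0/cos5.8° = 3.015 m; N'_2 = 241·cos5.8° − 30·3.015 = 149.3; c'Δl = 31.06; W sinα = 24.4
Slice 3: Δl = 1.2/cos13.6° = 1.235 m; N'_3 = 103·cos13.6° − 36·1.235 = 55.7; c'Δl = 12.72; W sinα = 24.2
Slice 4: Δl = 3.0/cos21.6° = 3.227 m; N'_4 = 220·cos21.6° − 37·3.227 = 85.2; c'Δl = 33.23; W sinα = 81.0
Slice 5: Δl = 1.8/cos31.3° = 2.107 m; N'_5 = 91·cos31.3° − 24·2.107 = 27.2; c'Δl = 21.70; W sinα = 47.3
Slice 6: Δl = 2.4/cos40.8° = 3.170 m; N'_6 = 52·cos40.8° − 7·3.170 = 17.2; c'Δl = 32.66; W sinα = 34.0
Σc'Δl = 154.1 kN/m; ΣN' = 381.6 kN/m; ΣW sinα = 207.3 kN/m
Resisting = 154.1 + 381.6·tan29.1° = 154.1 + 212.4 = 366.5 kN/m
FS = 366.5 / 207.3 = 1.768

FS = 1.77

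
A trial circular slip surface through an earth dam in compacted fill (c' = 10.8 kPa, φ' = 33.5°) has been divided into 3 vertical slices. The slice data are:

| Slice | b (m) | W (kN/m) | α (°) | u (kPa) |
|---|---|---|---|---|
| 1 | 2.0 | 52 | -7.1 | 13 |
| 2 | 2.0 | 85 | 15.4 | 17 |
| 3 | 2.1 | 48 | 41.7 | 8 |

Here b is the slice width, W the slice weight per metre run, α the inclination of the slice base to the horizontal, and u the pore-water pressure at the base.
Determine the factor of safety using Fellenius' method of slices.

Ordinary method of slices: FS = Σ[c'·Δl_i + (W_i cosα_i − u_i·Δl_i)·tanφ'] / Σ W_i sinα_i, with Δl_i = b_i / cosα_i.
Slice 1: Δl = 2.0/cos(-7.1°) = 2.015 m; N'_1 = 52·cos(-7.1°) − 13·2.015 = 25.4; c'Δl = 21.77; W sinα = -6.4
Slice 2: Δl = 2.0/cos15.4° = 2.074 m; N'_2 = 85·cos15.4° − 17·2.074 = 46.7; c'Δl = 22.40; W sinα = 22.6
Slice 3: Δl = 2.1/cos41.7° = 2.813 m; N'_3 = 48·cos41.7° − 8·2.813 = 13.3; c'Δl = 30.38; W sinα = 31.9
Σc'Δl = 74.5 kN/m; ΣN' = 85.4 kN/m; ΣW sinα = 48.1 kN/m
Resisting = 74.5 + 85.4·tan33.5° = 74.5 + 56.5 = 131.1 kN/m
FS = 131.1 / 48.1 = 2.727

FS = 2.73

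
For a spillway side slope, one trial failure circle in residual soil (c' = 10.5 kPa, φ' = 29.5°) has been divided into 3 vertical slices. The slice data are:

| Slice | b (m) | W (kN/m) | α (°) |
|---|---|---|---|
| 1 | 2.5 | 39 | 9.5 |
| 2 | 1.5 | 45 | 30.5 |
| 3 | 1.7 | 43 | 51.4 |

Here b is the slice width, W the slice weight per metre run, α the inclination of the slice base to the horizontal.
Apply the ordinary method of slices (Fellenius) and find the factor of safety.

Ordinary method of slices: FS = Σ[c'·Δl_i + (W_i cosα_i)·tanφ'] / Σ W_i sinα_i, with Δl_i = b_i / cosα_i.
Slice 1: Δl = 2.5/cos9.5° = 2.535 m; N'_1 = 39·cos9.5° = 38.5; c'Δl = 26.62; W sinα = 6.4
Slice 2: Δl = 1.5/cos30.5° = 1.741 m; N'_2 = 45·cos30.5° = 38.8; c'Δl = 18.28; W sinα = 22.8
Slice 3: Δl = 1.7/cos51.4° = 2.725 m; N'_3 = 43·cos51.4° = 26.8; c'Δl = 28.61; W sinα = 33.6
Σc'Δl = 73.5 kN/m; ΣN' = 104.1 kN/m; ΣW sinα = 62.9 kN/m
Resisting = 73.5 + 104.1·tan29.5° = 73.5 + 58.9 = 132.4 kN/m
FS = 132.4 / 62.9 = 2.105

FS = 2.11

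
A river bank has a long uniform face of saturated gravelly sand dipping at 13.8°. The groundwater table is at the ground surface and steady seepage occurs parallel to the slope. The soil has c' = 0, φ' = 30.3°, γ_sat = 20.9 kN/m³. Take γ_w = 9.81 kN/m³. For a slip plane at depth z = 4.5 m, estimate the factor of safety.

FS = 1.26

With seepage parallel to the slope and the water table at the surface, the effective normal stress on the slip plane uses the buoyant unit weight γ' = γ_sat − γ_w while the driving shear stress uses γ_sat:
FS = [c' + γ' z cos²β tanφ'] / [γ_sat z sinβ cosβ]
(For c' = 0 this reduces to FS = (γ'/γ_sat)·tanφ'/tanβ.)
γ' = 20.9 − 9.81 = 11.09 kN/m³
Numerator = 0.0 + 11.09·4.5·cos²13.8°·tan30.3° = 0.0 + 11.09·4.5·0.9431·0.5844 = 27.503 kPa
Denominator = 20.9·4.5·sin13.8°·cos13.8° = 20.9·4.5·0.2385·0.9711 = 21.786 kPa
FS = 27.503 / 21.786 = 1.262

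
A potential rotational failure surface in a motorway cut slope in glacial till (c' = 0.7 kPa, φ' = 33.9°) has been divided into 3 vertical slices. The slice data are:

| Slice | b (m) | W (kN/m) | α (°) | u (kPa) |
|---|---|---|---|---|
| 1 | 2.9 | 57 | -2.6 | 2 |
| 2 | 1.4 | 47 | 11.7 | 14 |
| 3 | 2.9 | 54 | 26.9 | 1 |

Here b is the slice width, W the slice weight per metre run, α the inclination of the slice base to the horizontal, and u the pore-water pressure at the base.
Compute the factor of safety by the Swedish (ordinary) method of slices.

Ordinary method of slices: FS = Σ[c'·Δl_i + (W_i cosα_i − u_i·Δl_i)·tanφ'] / Σ W_i sinα_i, with Δl_i = b_i / cosα_i.
Slice 1: Δl = 2.9/cos(-2.6°) = 2.903 m; N'_1 = 57·cos(-2.6°) − 2·2.903 = 51.1; c'Δl = 2.03; W sinα = -2.6
Slice 2: Δl = 1.4/cos11.7° = 1.430 m; N'_2 = 47·cos11.7° − 14·1.430 = 26.0; c'Δl = 1.00; W sinα = 9.5
Slice 3: Δl = 2.9/cos26.9° = 3.252 m; N'_3 = 54·cos26.9° − 1·3.252 = 44.9; c'Δl = 2.28; W sinα = 24.4
Σc'Δl = 5.3 kN/m; ΣN' = 122.0 kN/m; ΣW sinα = 31.4 kN/m
Resisting = 5.3 + 122.0·tan33.9° = 5.3 + 82.0 = 87.3 kN/m
FS = 87.3 / 31.4 = 2.783

FS = 2.78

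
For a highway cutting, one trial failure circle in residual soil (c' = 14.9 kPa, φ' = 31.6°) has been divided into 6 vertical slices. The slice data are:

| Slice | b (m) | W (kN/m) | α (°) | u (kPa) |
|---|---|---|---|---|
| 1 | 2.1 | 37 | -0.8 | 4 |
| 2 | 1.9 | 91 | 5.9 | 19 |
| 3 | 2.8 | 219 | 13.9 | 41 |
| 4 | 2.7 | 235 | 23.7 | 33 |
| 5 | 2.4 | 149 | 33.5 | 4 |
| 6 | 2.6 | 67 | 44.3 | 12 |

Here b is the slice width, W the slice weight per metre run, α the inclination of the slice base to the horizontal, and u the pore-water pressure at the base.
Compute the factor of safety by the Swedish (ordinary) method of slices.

FS = 1.74

Ordinary method of slices: FS = Σ[c'·Δl_i + (W_i cosα_i − u_i·Δl_i)·tanφ'] / Σ W_i sinα_i, with Δl_i = b_i / cosα_i.
Slice 1: Δl = 2.1/cos(-0.8°) = 2.100 m; N'_1 = 37·cos(-0.8°) − 4·2.100 = 28.6; c'Δl = 31.29; W sinα = -0.5
Slice 2: Δl = 1.9/cos5.9° = 1.910 m; N'_2 = 91·cos5.9° − 19·1.910 = 54.2; c'Δl = 28.46; W sinα = 9.4
Slice 3: Δl = 2.8/cos13.9° = 2.884 m; N'_3 = 219·cos13.9° − 41·2.884 = 94.3; c'Δl = 42.98; W sinα = 52.6
Slice 4: Δl = 2.7/cos23.7° = 2.949 m; N'_4 = 235·cos23.7° − 33·2.949 = 117.9; c'Δl = 43.94; W sinα = 94.5
Slice 5: Δl = 2.4/cos33.5° = 2.878 m; N'_5 = 149·cos33.5° − 4·2.878 = 112.7; c'Δl = 42.88; W sinα = 82.2
Slice 6: Δl = 2.6/cos44.3° = 3.633 m; N'_6 = 67·cos44.3° − 12·3.633 = 4.4; c'Δl = 54.13; W sinα = 46.8
Σc'Δl = 243.7 kN/m; ΣN' = 412.1 kN/m; ΣW sinα = 284.9 kN/m
Resisting = 243.7 + 412.1·tan31.6° = 243.7 + 253.5 = 497.2 kN/m
FS = 497.2 / 284.9 = 1.745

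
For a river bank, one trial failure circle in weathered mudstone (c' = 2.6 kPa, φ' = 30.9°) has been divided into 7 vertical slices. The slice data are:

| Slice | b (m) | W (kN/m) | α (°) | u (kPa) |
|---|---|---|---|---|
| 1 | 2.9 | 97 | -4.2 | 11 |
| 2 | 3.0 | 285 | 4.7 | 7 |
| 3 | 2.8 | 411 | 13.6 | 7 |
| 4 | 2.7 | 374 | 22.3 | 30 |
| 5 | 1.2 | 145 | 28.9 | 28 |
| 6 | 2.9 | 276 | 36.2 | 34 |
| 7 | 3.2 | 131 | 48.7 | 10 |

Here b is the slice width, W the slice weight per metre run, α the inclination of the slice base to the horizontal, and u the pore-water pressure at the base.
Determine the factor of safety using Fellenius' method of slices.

FS = 1.31

Ordinary method of slices: FS = Σ[c'·Δl_i + (W_i cosα_i − u_i·Δl_i)·tanφ'] / Σ W_i sinα_i, with Δl_i = b_i / cosα_i.
Slice 1: Δl = 2.9/cos(-4.2°) = 2.908 m; N'_1 = 97·cos(-4.2°) − 11·2.908 = 64.8; c'Δl = 7.56; W sinα = -7.1
Slice 2: Δl = 3.0/cos4.7° = 3.010 m; N'_2 = 285·cos4.7° − 7·3.010 = 263.0; c'Δl = 7.83; W sinα = 23.4
Slice 3: Δl = 2.8/cos13.6° = 2.881 m; N'_3 = 411·cos13.6° − 7·2.881 = 379.3; c'Δl = 7.49; W sinα = 96.6
Slice 4: Δl = 2.7/cos22.3° = 2.918 m; N'_4 = 374·cos22.3° − 30·2.918 = 258.5; c'Δl = 7.59; W sinα = 141.9
Slice 5: Δl = 1.2/cos28.9° = 1.371 m; N'_5 = 145·cos28.9° − 28·1.371 = 88.6; c'Δl = 3.56; W sinα = 70.1
Slice 6: Δl = 2.9/cos36.2° = 3.594 m; N'_6 = 276·cos36.2° − 34·3.594 = 100.5; c'Δl = 9.34; W sinα = 163.0
Slice 7: Δl = 3.2/cos48.7° = 4.848 m; N'_7 = 131·cos48.7° − 10·4.848 = 38.0; c'Δl = 12.61; W sinα = 98.4
Σc'Δl = 56.0 kN/m; ΣN' = 1192.6 kN/m; ΣW sinα = 586.3 kN/m
Resisting = 56.0 + 1192.6·tan30.9° = 56.0 + 713.7 = 769.7 kN/m
FS = 769.7 / 586.3 = 1.313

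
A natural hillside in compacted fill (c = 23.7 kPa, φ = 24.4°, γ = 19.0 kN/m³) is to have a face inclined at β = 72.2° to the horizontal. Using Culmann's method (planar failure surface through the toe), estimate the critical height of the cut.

Culmann's analysis gives the critical failure plane at α_cr = (β + φ)/2 = (72.2 + 24.4)/2 = 48.3°, and the critical height
H_c = (4c/γ) · sinβ cosφ / [1 − cos(β − φ)]
    = (4·23.7/19.0) · sin72.2°·cos24.4° / [1 − cos(47.8°)]
    = 4.989 · 0.9521·0.9107 / [1 − 0.6717]
    = 4.989 · 0.8671 / 0.3283
    = 13.18 m

H_c = 13.18 m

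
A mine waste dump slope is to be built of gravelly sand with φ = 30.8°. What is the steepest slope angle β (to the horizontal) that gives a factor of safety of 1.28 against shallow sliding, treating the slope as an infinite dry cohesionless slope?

β = 25.0°

For an infinite dry cohesionless slope FS = tanφ/tanβ, so tanβ = tanφ / FS.
tanβ = tan30.8° / 1.28 = 0.5961 / 1.28 = 0.4657
β = arctan(0.4657) = 24.97°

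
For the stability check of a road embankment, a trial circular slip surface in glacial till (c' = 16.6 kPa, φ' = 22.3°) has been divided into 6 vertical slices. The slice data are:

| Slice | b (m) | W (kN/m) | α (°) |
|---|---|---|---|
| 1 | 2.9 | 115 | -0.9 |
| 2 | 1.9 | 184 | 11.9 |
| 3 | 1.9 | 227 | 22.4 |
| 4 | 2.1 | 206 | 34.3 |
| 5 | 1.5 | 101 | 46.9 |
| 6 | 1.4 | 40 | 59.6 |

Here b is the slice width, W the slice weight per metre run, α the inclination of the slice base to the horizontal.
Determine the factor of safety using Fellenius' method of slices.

Ordinary method of slices: FS = Σ[c'·Δl_i + (W_i cosα_i)·tanφ'] / Σ W_i sinα_i, with Δl_i = b_i / cosα_i.
Slice 1: Δl = 2.9/cos(-0.9°) = 2.900 m; N'_1 = 115·cos(-0.9°) = 115.0; c'Δl = 48.15; W sinα = -1.8
Slice 2: Δl = 1.9/cos11.9° = 1.942 m; N'_2 = 184·cos11.9° = 180.0; c'Δl = 32.23; W sinα = 37.9
Slice 3: Δl = 1.9/cos22.4° = 2.055 m; N'_3 = 227·cos22.4° = 209.9; c'Δl = 34.11; W sinα = 86.5
Slice 4: Δl = 2.1/cos34.3° = 2.542 m; N'_4 = 206·cos34.3° = 170.2; c'Δl = 42.20; W sinα = 116.1
Slice 5: Δl = 1.5/cos46.9° = 2.195 m; N'_5 = 101·cos46.9° = 69.0; c'Δl = 36.44; W sinα = 73.7
Slice 6: Δl = 1.4/cos59.6° = 2.767 m; N'_6 = 40·cos59.6° = 20.2; c'Δl = 45.93; W sinα = 34.5
Σc'Δl = 239.1 kN/m; ΣN' = 764.3 kN/m; ΣW sinα = 347.0 kN/m
Resisting = 239.1 + 764.3·tan22.3° = 239.1 + 313.5 = 552.5 kN/m
FS = 552.5 / 347.0 = 1.592

FS = 1.59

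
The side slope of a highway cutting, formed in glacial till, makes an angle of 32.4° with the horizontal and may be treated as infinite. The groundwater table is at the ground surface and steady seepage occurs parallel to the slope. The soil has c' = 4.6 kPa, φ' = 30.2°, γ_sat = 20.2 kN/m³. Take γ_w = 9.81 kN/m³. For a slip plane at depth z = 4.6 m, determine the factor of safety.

With seepage parallel to the slope and the water table at the surface, the effective normal stress on the slip plane uses the buoyant unit weight γ' = γ_sat − γ_w while the driving shear stress uses γ_sat:
FS = [c' + γ' z cos²β tanφ'] / [γ_sat z sinβ cosβ]
γ' = 20.2 − 9.81 = 10.39 kN/m³
Numerator = 4.6 + 10.39·4.6·cos²32.4°·tan30.2° = 4.6 + 10.39·4.6·0.7129·0.5820 = 24.430 kPa
Denominator = 20.2·4.6·sin32.4°·cos32.4° = 20.2·4.6·0.5358·0.8443 = 42.038 kPa
FS = 24.430 / 42.038 = 0.581

FS = 0.58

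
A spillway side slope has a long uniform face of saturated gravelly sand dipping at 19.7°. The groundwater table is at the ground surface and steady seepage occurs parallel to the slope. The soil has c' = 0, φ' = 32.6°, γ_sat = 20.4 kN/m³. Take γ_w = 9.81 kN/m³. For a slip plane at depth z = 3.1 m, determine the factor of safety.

With seepage parallel to the slope and the water table at the surface, the effective normal stress on the slip plane uses the buoyant unit weight γ' = γ_sat − γ_w while the driving shear stress uses γ_sat:
FS = [c' + γ' z cos²β tanφ'] / [γ_sat z sinβ cosβ]
(For c' = 0 this reduces to FS = (γ'/γ_sat)·tanφ'/tanβ.)
γ' = 20.4 − 9.81 = 10.59 kN/m³
Numerator = 0.0 + 10.59·3.1·cos²19.7°·tan32.6° = 0.0 + 10.59·3.1·0.8864·0.6395 = 18.609 kPa
Denominator = 20.4·3.1·sin19.7°·cos19.7° = 20.4·3.1·0.3371·0.9415 = 20.070 kPa
FS = 18.609 / 20.070 = 0.927

FS = 0.93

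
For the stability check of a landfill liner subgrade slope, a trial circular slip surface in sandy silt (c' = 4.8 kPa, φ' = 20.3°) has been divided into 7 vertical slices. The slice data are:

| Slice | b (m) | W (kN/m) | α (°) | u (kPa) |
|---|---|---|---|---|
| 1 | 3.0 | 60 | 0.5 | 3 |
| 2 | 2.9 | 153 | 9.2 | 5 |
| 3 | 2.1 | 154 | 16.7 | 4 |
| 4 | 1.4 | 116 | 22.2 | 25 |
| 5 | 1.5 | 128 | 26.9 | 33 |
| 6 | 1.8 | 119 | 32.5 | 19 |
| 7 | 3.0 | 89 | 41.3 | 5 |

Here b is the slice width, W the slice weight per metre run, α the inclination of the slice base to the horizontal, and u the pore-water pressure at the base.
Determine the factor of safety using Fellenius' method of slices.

FS = 0.99

Ordinary method of slices: FS = Σ[c'·Δl_i + (W_i cosα_i − u_i·Δl_i)·tanφ'] / Σ W_i sinα_i, with Δl_i = b_i / cosα_i.
Slice 1: Δl = 3.0/cos0.5° = 3.000 m; N'_1 = 60·cos0.5° − 3·3.000 = 51.0; c'Δl = 14.40; W sinα = 0.5
Slice 2: Δl = 2.9/cos9.2° = 2.938 m; N'_2 = 153·cos9.2° − 5·2.938 = 136.3; c'Δl = 14.10; W sinα = 24.5
Slice 3: Δl = 2.1/cos16.7° = 2.192 m; N'_3 = 154·cos16.7° − 4·2.192 = 138.7; c'Δl = 10.52; W sinα = 44.3
Slice 4: Δl = 1.4/cos22.2° = 1.512 m; N'_4 = 116·cos22.2° − 25·1.512 = 69.6; c'Δl = 7.26; W sinα = 43.8
Slice 5: Δl = 1.5/cos26.9° = 1.682 m; N'_5 = 128·cos26.9° − 33·1.682 = 58.6; c'Δl = 8.07; W sinα = 57.9
Slice 6: Δl = 1.8/cos32.5° = 2.134 m; N'_6 = 119·cos32.5° − 19·2.134 = 59.8; c'Δl = 10.24; W sinα = 63.9
Slice 7: Δl = 3.0/cos41.3° = 3.993 m; N'_7 = 89·cos41.3° − 5·3.993 = 46.9; c'Δl = 19.17; W sinα = 58.7
Σc'Δl = 83.8 kN/m; ΣN' = 561.0 kN/m; ΣW sinα = 293.7 kN/m
Resisting = 83.8 + 561.0·tan20.3° = 83.8 + 207.5 = 291.3 kN/m
FS = 291.3 / 293.7 = 0.992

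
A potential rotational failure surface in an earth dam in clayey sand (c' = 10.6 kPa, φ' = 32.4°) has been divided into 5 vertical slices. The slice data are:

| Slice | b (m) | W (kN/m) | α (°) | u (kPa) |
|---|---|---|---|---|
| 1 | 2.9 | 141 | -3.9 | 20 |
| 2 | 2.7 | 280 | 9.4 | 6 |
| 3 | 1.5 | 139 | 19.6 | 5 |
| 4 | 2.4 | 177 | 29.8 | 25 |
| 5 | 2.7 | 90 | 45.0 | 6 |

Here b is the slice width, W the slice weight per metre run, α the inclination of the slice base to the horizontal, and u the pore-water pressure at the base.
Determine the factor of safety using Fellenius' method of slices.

Ordinary method of slices: FS = Σ[c'·Δl_i + (W_i cosα_i − u_i·Δl_i)·tanφ'] / Σ W_i sinα_i, with Δl_i = b_i / cosα_i.
Slice 1: Δl = 2.9/cos(-3.9°) = 2.907 m; N'_1 = 141·cos(-3.9°) − 20·2.907 = 82.5; c'Δl = 30.81; W sinα = -9.6
Slice 2: Δl = 2.7/cos9.4° = 2.737 m; N'_2 = 280·cos9.4° − 6·2.737 = 259.8; c'Δl = 29.01; W sinα = 45.7
Slice 3: Δl = 1.5/cos19.6° = 1.592 m; N'_3 = 139·cos19.6° − 5·1.592 = 123.0; c'Δl = 16.88; W sinα = 46.6
Slice 4: Δl = 2.4/cos29.8° = 2.766 m; N'_4 = 177·cos29.8° − 25·2.766 = 84.5; c'Δl = 29.32; W sinα = 88.0
Slice 5: Δl = 2.7/cos45.0° = 3.818 m; N'_5 = 90·cos45.0° − 6·3.818 = 40.7; c'Δl = 40.47; W sinα = 63.6
Σc'Δl = 146.5 kN/m; ΣN' = 590.5 kN/m; ΣW sinα = 234.4 kN/m
Resisting = 146.5 + 590.5·tan32.4° = 146.5 + 374.8 = 521.2 kN/m
FS = 521.2 / 234.4 = 2.224

FS = 2.22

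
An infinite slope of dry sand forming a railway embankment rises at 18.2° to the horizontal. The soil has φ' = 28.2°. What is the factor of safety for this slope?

FS = 1.63

For a dry cohesionless infinite slope the factor of safety is FS = tanφ' / tanβ.
FS = tan28.2° / tan18.2° = 0.5362 / 0.3288 = 1.631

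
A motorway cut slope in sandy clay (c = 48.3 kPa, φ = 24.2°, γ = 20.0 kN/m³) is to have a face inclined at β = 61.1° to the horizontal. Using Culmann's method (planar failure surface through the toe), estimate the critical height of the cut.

H_c = 38.51 m

Culmann's analysis gives the critical failure plane at α_cr = (β + φ)/2 = (61.1 + 24.2)/2 = 42.6°, and the critical height
H_c = (4c/γ) · sinβ cosφ / [1 − cos(β − φ)]
    = (4·48.3/20.0) · sin61.1°·cos24.2° / [1 − cos(36.9°)]
    = 9.660 · 0.8755·0.9121 / [1 − 0.7997]
    = 9.660 · 0.7985 / 0.2003
    = 38.51 m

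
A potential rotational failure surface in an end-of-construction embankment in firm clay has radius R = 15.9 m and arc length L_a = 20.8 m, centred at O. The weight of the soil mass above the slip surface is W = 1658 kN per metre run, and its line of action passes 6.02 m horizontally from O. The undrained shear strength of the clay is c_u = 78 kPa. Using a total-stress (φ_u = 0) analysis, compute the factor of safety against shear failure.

Taking moments about the centre O, the resisting moment is provided by the undrained shear strength acting along the arc:
M_R = c_u·L_a·R = 78·20.80·15.9 = 25796.2 kN·m/m
M_D = W·d = 1658·6.02 = 9981.2 kN·m/m
FS = M_R / M_D = 25796.2 / 9981.2 = 2.584

FS = 2.58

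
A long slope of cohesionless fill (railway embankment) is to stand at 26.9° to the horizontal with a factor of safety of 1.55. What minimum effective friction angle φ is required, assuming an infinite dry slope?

φ = 38.2°

FS = tanφ/tanβ ⇒ tanφ = FS · tanβ = 1.55 · tan26.9° = 0.7864
φ = arctan(0.7864) = 38.18°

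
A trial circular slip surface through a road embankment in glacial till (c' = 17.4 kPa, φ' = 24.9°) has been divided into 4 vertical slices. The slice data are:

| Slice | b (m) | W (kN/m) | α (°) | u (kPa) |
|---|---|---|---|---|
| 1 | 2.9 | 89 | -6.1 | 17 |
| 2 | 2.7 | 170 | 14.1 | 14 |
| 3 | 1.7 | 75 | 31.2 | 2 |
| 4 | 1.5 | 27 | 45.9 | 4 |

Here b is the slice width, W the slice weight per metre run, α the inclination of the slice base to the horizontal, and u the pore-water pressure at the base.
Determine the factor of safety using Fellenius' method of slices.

Ordinary method of slices: FS = Σ[c'·Δl_i + (W_i cosα_i − u_i·Δl_i)·tanφ'] / Σ W_i sinα_i, with Δl_i = b_i / cosα_i.
Slice 1: Δl = 2.9/cos(-6.1°) = 2.917 m; N'_1 = 89·cos(-6.1°) − 17·2.917 = 38.9; c'Δl = 50.75; W sinα = -9.5
Slice 2: Δl = 2.7/cos14.1° = 2.784 m; N'_2 = 170·cos14.1° − 14·2.784 = 125.9; c'Δl = 48.44; W sinα = 41.4
Slice 3: Δl = 1.7/cos31.2° = 1.987 m; N'_3 = 75·cos31.2° − 2·1.987 = 60.2; c'Δl = 34.58; W sinα = 38.9
Slice 4: Δl = 1.5/cos45.9° = 2.155 m; N'_4 = 27·cos45.9° − 4·2.155 = 10.2; c'Δl = 37.50; W sinα = 19.4
Σc'Δl = 171.3 kN/m; ΣN' = 235.2 kN/m; ΣW sinα = 90.2 kN/m
Resisting = 171.3 + 235.2·tan24.9° = 171.3 + 109.2 = 280.4 kN/m
FS = 280.4 / 90.2 = 3.109

FS = 3.11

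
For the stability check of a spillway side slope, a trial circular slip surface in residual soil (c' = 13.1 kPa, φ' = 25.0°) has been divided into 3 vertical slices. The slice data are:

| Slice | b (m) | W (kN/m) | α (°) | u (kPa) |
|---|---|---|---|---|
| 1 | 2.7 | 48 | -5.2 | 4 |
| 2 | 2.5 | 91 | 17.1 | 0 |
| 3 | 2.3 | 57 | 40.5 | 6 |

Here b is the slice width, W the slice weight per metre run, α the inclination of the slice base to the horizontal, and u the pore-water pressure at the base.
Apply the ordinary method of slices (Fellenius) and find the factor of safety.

Ordinary method of slices: FS = Σ[c'·Δl_i + (W_i cosα_i − u_i·Δl_i)·tanφ'] / Σ W_i sinα_i, with Δl_i = b_i / cosα_i.
Slice 1: Δl = 2.7/cos(-5.2°) = 2.711 m; N'_1 = 48·cos(-5.2°) − 4·2.711 = 37.0; c'Δl = 35.52; W sinα = -4.4
Slice 2: Δl = 2.5/cos17.1° = 2.616 m; N'_2 = 91·cos17.1° − 0·2.616 = 87.0; c'Δl = 34.26; W sinα = 26.8
Slice 3: Δl = 2.3/cos40.5° = 3.025 m; N'_3 = 57·cos40.5° − 6·3.025 = 25.2; c'Δl = 39.62; W sinα = 37.0
Σc'Δl = 109.4 kN/m; ΣN' = 149.1 kN/m; ΣW sinα = 59.4 kN/m
Resisting = 109.4 + 149.1·tan25.0° = 109.4 + 69.5 = 178.9 kN/m
FS = 178.9 / 59.4 = 3.011

FS = 3.01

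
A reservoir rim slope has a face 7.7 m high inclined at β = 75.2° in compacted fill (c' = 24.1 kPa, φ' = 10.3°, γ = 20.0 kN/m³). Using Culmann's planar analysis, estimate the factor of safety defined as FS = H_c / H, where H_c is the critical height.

H_c = (4c'/γ) · sinβ cosφ' / [1 − cos(β − φ')]
    = (4·24.1/20.0) · sin75.2°·cos10.3° / [1 − cos64.9°]
    = 4.820 · 0.9512 / 0.5758 = 7.96 m
FS = H_c / H = 7.96 / 7.7 = 1.034

FS = 1.03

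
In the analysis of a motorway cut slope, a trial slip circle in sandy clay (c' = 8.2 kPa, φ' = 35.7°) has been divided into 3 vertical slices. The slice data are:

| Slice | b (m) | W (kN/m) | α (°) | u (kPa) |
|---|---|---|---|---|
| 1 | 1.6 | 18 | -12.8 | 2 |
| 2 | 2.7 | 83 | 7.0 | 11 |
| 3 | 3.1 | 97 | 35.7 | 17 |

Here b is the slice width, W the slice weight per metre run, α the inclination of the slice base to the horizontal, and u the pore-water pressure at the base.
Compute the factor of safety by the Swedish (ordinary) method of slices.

Ordinary method of slices: FS = Σ[c'·Δl_i + (W_i cosα_i − u_i·Δl_i)·tanφ'] / Σ W_i sinα_i, with Δl_i = b_i / cosα_i.
Slice 1: Δl = 1.6/cos(-12.8°) = 1.641 m; N'_1 = 18·cos(-12.8°) − 2·1.641 = 14.3; c'Δl = 13.45; W sinα = -4.0
Slice 2: Δl = 2.7/cos7.0° = 2.720 m; N'_2 = 83·cos7.0° − 11·2.720 = 52.5; c'Δl = 22.31; W sinα = 10.1
Slice 3: Δl = 3.1/cos35.7° = 3.817 m; N'_3 = 97·cos35.7° − 17·3.817 = 13.9; c'Δl = 31.30; W sinα = 56.6
Σc'Δl = 67.1 kN/m; ΣN' = 80.6 kN/m; ΣW sinα = 62.7 kN/m
Resisting = 67.1 + 80.6·tan35.7° = 67.1 + 57.9 = 125.0 kN/m
FS = 125.0 / 62.7 = 1.992

FS = 1.99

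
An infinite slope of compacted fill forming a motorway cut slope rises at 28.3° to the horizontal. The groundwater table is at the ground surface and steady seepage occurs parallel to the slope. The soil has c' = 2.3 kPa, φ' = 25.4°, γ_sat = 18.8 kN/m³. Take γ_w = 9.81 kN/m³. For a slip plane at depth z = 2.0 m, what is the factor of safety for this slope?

With seepage parallel to the slope and the water table at the surface, the effective normal stress on the slip plane uses the buoyant unit weight γ' = γ_sat − γ_w while the driving shear stress uses γ_sat:
FS = [c' + γ' z cos²β tanφ'] / [γ_sat z sinβ cosβ]
γ' = 18.8 − 9.81 = 8.99 kN/m³
Numerator = 2.3 + 8.99·2.0·cos²28.3°·tan25.4° = 2.3 + 8.99·2.0·0.7752·0.4748 = 8.919 kPa
Denominator = 18.8·2.0·sin28.3°·cos28.3° = 18.8·2.0·0.4741·0.8805 = 15.695 kPa
FS = 8.919 / 15.695 = 0.568

FS = 0.57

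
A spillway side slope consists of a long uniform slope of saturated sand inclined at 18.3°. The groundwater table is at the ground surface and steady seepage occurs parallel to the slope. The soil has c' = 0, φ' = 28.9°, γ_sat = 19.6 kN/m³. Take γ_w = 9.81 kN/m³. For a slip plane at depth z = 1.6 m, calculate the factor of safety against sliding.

With seepage parallel to the slope and the water table at the surface, the effective normal stress on the slip plane uses the buoyant unit weight γ' = γ_sat − γ_w while the driving shear stress uses γ_sat:
FS = [c' + γ' z cos²β tanφ'] / [γ_sat z sinβ cosβ]
(For c' = 0 this reduces to FS = (γ'/γ_sat)·tanφ'/tanβ.)
γ' = 19.6 − 9.81 = 9.79 kN/m³
Numerator = 0.0 + 9.79·1.6·cos²18.3°·tan28.9° = 0.0 + 9.79·1.6·0.9014·0.5520 = 7.794 kPa
Denominator = 19.6·1.6·sin18.3°·cos18.3° = 19.6·1.6·0.3140·0.9494 = 9.349 kPa
FS = 7.794 / 9.349 = 0.834

FS = 0.83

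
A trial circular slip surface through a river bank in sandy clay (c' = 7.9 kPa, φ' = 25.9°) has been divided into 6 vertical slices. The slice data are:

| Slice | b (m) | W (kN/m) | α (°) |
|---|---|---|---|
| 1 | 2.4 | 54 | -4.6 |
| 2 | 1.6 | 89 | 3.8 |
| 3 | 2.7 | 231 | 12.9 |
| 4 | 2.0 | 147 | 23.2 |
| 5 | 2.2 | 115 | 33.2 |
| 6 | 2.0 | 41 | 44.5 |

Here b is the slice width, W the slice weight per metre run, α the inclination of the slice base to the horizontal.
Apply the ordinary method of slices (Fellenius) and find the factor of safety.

Ordinary method of slices: FS = Σ[c'·Δl_i + (W_i cosα_i)·tanφ'] / Σ W_i sinα_i, with Δl_i = b_i / cosα_i.
Slice 1: Δl = 2.4/cos(-4.6°) = 2.408 m; N'_1 = 54·cos(-4.6°) = 53.8; c'Δl = 19.02; W sinα = -4.3
Slice 2: Δl = 1.6/cos3.8° = 1.604 m; N'_2 = 89·cos3.8° = 88.8; c'Δl = 12.67; W sinα = 5.9
Slice 3: Δl = 2.7/cos12.9° = 2.770 m; N'_3 = 231·cos12.9° = 225.2; c'Δl = 21.88; W sinα = 51.6
Slice 4: Δl = 2.0/cos23.2° = 2.176 m; N'_4 = 147·cos23.2° = 135.1; c'Δl = 17.19; W sinα = 57.9
Slice 5: Δl = 2.2/cos33.2° = 2.629 m; N'_5 = 115·cos33.2° = 96.2; c'Δl = 20.77; W sinα = 63.0
Slice 6: Δl = 2.0/cos44.5° = 2.804 m; N'_6 = 41·cos44.5° = 29.2; c'Δl = 22.15; W sinα = 28.7
Σc'Δl = 113.7 kN/m; ΣN' = 628.4 kN/m; ΣW sinα = 202.8 kN/m
Resisting = 113.7 + 628.4·tan25.9° = 113.7 + 305.1 = 418.8 kN/m
FS = 418.8 / 202.8 = 2.066

FS = 2.07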